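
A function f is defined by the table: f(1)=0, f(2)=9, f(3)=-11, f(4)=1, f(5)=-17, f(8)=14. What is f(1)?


0


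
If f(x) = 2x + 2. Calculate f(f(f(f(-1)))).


f(-1) = 0
f(0) = 2
f(2) = 6
f(6) = 14

14


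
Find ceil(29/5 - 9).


29/5 = 5.8
5.8 - 9 = -3.2
ceil(-3.2) = -3

-3


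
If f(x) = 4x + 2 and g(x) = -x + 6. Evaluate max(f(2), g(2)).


f(2) = 10
g(2) = 4
max = 10

10


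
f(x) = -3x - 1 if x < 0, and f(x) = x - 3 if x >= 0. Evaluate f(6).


6 satisfies x >= 0
f(6) = 3

3


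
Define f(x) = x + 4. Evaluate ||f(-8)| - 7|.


f(-8) = -4
|-4| = 4
|4 - 7| = 3

3


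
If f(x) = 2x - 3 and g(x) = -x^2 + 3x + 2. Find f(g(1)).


g(1) = 4
f(4) = 5

5


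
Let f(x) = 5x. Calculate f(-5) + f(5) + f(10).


f(-5) = -25
f(5) = 25
f(10) = 50
Sum = 50

50


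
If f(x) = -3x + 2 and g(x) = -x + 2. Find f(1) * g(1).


f(1) = -1
g(1) = 1
Product = -1

-1


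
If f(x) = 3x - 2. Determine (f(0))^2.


f(0) = -2
(-2)^2 = 4

4


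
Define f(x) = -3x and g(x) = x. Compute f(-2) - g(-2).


f(-2) = 6
g(-2) = -2
Difference = 8

8


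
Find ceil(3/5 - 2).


3/5 = 0.6
0.6 - 2 = -1.4
ceil(-1.4) = -1

-1


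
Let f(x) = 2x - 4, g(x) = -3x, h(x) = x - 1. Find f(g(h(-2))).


h(-2) = -3
g(-3) = 9
f(9) = 14

14


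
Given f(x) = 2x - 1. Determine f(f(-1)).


f(-1) = -3
f(-3) = -7

-7


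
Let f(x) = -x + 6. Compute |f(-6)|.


f(-6) = 12
|12| = 12

12


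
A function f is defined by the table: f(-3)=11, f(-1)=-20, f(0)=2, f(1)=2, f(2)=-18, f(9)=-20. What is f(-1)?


Reading from the table at x = -1

-20


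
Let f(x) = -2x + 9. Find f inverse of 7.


1


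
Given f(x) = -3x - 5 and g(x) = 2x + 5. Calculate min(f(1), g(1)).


f(1) = -8
g(1) = 7
min = -8

-8


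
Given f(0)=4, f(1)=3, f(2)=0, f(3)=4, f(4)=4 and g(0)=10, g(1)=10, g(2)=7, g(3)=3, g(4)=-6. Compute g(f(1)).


f(1) = 3
g(3) = 3

3


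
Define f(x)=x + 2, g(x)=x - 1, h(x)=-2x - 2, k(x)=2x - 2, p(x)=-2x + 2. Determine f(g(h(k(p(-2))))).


p(-2) = 6
k(6) = 10
h(10) = -22
g(-22) = -23
f(-23) = -21

-21


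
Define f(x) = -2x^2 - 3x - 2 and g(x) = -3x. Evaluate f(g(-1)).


g(-1) = 3
f(3) = (-2)*(3)^2 - 3*(3) - 2 = -29

-29


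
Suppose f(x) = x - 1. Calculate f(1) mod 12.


0


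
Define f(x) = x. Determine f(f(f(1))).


f(1) = 1
f(1) = 1
f(1) = 1

1


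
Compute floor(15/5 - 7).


15/5 = 3
3 - 7 = -4
floor(-4) = -4

-4


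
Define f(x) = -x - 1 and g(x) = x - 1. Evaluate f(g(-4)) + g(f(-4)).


f(g(-4)) = 4
g(f(-4)) = 2
Sum = 6

6


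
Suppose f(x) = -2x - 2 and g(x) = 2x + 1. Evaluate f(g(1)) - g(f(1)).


-1


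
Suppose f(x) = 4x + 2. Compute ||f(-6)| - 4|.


f(-6) = -22
|-22| = 22
|22 - 4| = 18

18


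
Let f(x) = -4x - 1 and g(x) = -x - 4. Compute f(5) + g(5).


-30


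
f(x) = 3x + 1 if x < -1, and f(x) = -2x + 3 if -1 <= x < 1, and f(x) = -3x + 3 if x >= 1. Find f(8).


8 satisfies x >= 1
f(8) = -21

-21


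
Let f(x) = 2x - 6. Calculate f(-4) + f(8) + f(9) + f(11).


f(-4) = -14
f(8) = 10
f(9) = 12
f(11) = 16
Sum = 24

24


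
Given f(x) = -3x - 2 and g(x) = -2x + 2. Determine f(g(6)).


28


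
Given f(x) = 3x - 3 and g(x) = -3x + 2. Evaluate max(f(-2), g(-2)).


f(-2) = -9
g(-2) = 8
max = 8

8


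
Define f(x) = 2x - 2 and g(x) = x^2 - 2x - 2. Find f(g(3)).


g(3) = 1
f(1) = 0

0


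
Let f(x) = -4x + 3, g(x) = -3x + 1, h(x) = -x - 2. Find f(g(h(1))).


h(1) = -3
g(-3) = 10
f(10) = -37

-37


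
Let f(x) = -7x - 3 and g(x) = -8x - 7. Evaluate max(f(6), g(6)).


f(6) = -45
g(6) = -55
max = -45

-45


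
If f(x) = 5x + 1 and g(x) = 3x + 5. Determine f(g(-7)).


-79


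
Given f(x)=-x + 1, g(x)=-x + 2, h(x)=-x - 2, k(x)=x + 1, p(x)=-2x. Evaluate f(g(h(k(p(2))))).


p(2) = -4
k(-4) = -3
h(-3) = 1
g(1) = 1
f(1) = 0

0


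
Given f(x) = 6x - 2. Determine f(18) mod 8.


f(18) = 106
106 mod 8 = 2

2


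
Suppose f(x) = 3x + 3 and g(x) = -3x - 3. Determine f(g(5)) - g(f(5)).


6


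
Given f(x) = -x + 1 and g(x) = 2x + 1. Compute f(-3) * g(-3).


f(-3) = 4
g(-3) = -5
Product = -20

-20


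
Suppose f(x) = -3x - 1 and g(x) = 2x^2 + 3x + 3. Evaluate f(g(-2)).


g(-2) = 5
f(5) = -16

-16


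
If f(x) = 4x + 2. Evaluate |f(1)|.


f(1) = 6
|6| = 6

6


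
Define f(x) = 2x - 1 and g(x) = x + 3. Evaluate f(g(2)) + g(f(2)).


15


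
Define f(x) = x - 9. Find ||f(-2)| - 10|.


f(-2) = -11
|-11| = 11
|11 - 10| = 1

1


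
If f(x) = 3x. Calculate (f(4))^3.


1728


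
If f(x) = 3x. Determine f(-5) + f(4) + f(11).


f(-5) = -15
f(4) = 12
f(11) = 33
Sum = 30

30


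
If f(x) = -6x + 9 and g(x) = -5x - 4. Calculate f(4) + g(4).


f(4) = -15
g(4) = -24
Sum = -39

-39


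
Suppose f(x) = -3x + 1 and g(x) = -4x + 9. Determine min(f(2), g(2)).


f(2) = -5
g(2) = 1
min = -5

-5


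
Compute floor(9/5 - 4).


-3


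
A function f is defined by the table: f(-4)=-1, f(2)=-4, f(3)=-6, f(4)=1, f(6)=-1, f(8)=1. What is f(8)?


Reading from the table at x = 8

1


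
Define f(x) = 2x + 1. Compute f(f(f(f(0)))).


f(0) = 1
f(1) = 3
f(3) = 7
f(7) = 15

15


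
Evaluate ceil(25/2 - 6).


25/2 = 12.5
12.5 - 6 = 6.5
ceil(6.5) = 7

7


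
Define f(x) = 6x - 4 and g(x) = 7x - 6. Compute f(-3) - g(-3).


f(-3) = -22
g(-3) = -27
Difference = 5

5


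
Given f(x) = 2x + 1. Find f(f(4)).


f(4) = 9
f(9) = 19

19


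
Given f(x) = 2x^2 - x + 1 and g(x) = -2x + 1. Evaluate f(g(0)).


g(0) = 1
f(1) = 2*(1)^2 - 1*(1) + 1 = 2

2


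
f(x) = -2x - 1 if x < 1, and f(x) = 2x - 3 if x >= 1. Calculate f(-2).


-2 satisfies x < 1
f(-2) = 3

3


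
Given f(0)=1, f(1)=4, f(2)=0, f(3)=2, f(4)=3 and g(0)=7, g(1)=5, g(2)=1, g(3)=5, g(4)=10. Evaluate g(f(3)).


1


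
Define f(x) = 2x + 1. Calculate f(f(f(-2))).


f(-2) = -3
f(-3) = -5
f(-5) = -9

-9


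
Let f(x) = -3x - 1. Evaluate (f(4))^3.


f(4) = -13
(-13)^3 = -2197

-2197


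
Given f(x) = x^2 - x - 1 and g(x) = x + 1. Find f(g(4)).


g(4) = 5
f(5) = 1*(5)^2 - 1*(5) - 1 = 19

19


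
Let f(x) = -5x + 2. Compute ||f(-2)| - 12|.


f(-2) = 12
|12| = 12
|12 - 12| = 0

0


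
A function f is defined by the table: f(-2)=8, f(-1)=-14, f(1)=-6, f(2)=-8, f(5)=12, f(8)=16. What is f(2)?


Reading from the table at x = 2

-8


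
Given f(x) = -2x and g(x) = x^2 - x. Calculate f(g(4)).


g(4) = 12
f(12) = -24

-24


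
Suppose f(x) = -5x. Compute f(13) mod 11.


f(13) = -65
-65 mod 11 = 1

1


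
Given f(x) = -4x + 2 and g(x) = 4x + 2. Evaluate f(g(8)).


-134


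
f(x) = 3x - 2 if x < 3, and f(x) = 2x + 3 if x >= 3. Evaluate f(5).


5 satisfies x >= 3
f(5) = 13

13


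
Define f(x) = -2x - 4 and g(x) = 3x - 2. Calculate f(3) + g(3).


-3


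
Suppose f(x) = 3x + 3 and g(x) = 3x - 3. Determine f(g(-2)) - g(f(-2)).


f(g(-2)) = -24
g(f(-2)) = -12
Difference = -12

-12


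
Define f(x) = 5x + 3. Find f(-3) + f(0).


f(-3) = -12
f(0) = 3
Sum = -9

-9


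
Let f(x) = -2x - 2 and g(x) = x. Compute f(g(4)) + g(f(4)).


f(g(4)) = -10
g(f(4)) = -10
Sum = -20

-20


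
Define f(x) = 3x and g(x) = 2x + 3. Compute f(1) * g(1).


f(1) = 3
g(1) = 5
Product = 15

15


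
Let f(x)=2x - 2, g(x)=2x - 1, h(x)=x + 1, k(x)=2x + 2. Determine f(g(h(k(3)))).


32


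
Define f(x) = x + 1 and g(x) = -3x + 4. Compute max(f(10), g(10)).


f(10) = 11
g(10) = -26
max = 11

11


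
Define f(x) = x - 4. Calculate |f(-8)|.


f(-8) = -12
|-12| = 12

12


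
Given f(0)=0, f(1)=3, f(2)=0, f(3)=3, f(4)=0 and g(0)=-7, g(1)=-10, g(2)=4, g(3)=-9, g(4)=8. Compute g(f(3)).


f(3) = 3
g(3) = -9

-9


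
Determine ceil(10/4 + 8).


10/4 = 2.5
2.5 + 8 = 10.5
ceil(10.5) = 11

11


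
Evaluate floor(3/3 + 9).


3/3 = 1
1 + 9 = 10
floor(10) = 10

10


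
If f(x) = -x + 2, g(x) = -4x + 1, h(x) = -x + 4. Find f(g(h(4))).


h(4) = 0
g(0) = 1
f(1) = 1

1


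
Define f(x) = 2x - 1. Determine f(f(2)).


5


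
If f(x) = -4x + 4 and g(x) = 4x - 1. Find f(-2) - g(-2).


21


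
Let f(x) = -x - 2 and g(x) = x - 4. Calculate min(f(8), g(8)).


-10


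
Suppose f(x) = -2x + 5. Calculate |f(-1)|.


f(-1) = 7
|7| = 7

7


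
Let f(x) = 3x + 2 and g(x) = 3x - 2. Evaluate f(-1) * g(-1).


f(-1) = -1
g(-1) = -5
Product = 5

5


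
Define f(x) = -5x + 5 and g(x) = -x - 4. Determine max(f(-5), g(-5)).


30


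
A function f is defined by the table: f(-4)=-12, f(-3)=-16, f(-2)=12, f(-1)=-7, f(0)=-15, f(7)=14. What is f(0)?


-15


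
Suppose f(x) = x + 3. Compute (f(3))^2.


f(3) = 6
(6)^2 = 36

36


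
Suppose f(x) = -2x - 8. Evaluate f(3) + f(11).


f(3) = -14
f(11) = -30
Sum = -44

-44


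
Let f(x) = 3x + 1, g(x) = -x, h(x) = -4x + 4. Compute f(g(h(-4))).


h(-4) = 20
g(20) = -20
f(-20) = -59

-59


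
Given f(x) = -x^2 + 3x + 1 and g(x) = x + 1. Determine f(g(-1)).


g(-1) = 0
f(0) = (-1)*(0)^2 + 3*(0) + 1 = 1

1


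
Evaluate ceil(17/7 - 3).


0


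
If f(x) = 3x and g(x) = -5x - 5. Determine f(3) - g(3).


f(3) = 9
g(3) = -20
Difference = 29

29


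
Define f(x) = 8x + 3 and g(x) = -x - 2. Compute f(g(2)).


g(2) = -4
f(-4) = -29

-29


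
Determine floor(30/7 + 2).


30/7 = 4.2857
4.2857 + 2 = 6.2857
floor(6.2857) = 6

6


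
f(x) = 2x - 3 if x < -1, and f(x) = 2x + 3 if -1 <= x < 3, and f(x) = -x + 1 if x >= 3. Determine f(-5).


-5 satisfies x < -1
f(-5) = -13

-13


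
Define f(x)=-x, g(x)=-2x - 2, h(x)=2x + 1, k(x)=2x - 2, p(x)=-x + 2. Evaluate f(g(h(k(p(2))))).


p(2) = 0
k(0) = -2
h(-2) = -3
g(-3) = 4
f(4) = -4

-4


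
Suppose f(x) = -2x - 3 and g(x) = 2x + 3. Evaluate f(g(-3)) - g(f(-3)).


f(g(-3)) = 3
g(f(-3)) = 9
Difference = -6

-6


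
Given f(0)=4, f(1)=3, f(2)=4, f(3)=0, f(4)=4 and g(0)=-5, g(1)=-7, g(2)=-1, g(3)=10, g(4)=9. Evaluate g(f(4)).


9


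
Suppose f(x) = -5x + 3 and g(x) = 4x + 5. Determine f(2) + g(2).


f(2) = -7
g(2) = 13
Sum = 6

6


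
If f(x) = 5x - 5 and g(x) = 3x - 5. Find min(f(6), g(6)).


f(6) = 25
g(6) = 13
min = 13

13


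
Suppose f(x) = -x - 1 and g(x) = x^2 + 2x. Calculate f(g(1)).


g(1) = 3
f(3) = -4

-4


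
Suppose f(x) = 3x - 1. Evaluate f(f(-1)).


f(-1) = -4
f(-4) = -13

-13


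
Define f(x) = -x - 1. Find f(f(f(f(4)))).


f(4) = -5
f(-5) = 4
f(4) = -5
f(-5) = 4

4


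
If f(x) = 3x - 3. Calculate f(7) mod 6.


f(7) = 18
18 mod 6 = 0

0


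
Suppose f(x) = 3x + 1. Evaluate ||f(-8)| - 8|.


15


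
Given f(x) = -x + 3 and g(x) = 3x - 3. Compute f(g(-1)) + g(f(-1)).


f(g(-1)) = 9
g(f(-1)) = 9
Sum = 18

18


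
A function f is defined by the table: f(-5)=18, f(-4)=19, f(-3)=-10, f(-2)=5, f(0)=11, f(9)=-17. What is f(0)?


Reading from the table at x = 0

11


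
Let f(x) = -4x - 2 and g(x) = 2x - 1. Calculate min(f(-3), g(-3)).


f(-3) = 10
g(-3) = -7
min = -7

-7


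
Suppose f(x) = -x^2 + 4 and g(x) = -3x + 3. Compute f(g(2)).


-5


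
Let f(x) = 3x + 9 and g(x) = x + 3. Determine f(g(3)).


27


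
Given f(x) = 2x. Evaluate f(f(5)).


20


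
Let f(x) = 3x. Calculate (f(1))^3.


f(1) = 3
(3)^3 = 27

27


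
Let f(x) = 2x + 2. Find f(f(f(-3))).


f(-3) = -4
f(-4) = -6
f(-6) = -10

-10


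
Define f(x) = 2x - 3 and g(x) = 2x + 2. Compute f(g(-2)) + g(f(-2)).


f(g(-2)) = -7
g(f(-2)) = -12
Sum = -19

-19


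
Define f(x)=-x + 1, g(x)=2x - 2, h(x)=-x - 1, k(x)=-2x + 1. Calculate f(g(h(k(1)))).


k(1) = -1
h(-1) = 0
g(0) = -2
f(-2) = 3

3


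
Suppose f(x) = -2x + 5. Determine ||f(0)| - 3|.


2


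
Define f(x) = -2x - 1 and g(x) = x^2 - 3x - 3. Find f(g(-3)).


g(-3) = 15
f(15) = -31

-31


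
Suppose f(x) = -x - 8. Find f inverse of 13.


Solve -x - 8 = 13
x = (13 + 8) / (-1) = -21

-21


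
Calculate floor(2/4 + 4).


2/4 = 0.5
0.5 + 4 = 4.5
floor(4.5) = 4

4


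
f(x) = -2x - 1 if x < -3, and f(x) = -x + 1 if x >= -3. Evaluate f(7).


7 satisfies x >= -3
f(7) = -6

-6


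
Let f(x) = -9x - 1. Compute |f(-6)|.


f(-6) = 53
|53| = 53

53


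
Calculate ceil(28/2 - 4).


28/2 = 14
14 - 4 = 10
ceil(10) = 10

10


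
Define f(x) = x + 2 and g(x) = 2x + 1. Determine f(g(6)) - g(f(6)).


f(g(6)) = 15
g(f(6)) = 17
Difference = -2

-2


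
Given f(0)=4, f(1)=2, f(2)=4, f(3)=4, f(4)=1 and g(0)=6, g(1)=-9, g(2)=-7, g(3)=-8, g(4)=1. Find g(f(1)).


f(1) = 2
g(2) = -7

-7


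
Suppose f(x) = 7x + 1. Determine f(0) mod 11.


f(0) = 1
1 mod 11 = 1

1


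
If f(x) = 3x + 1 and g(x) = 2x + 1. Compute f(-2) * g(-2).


f(-2) = -5
g(-2) = -3
Product = 15

15


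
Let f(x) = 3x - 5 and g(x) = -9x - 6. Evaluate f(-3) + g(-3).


f(-3) = -14
g(-3) = 21
Sum = 7

7


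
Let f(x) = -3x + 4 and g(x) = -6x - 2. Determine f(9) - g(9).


f(9) = -23
g(9) = -56
Difference = 33

33


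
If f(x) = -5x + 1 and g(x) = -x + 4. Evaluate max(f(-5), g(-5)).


f(-5) = 26
g(-5) = 9
max = 26

26


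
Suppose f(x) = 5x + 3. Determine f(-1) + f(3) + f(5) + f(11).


f(-1) = -2
f(3) = 18
f(5) = 28
f(11) = 58
Sum = 102

102


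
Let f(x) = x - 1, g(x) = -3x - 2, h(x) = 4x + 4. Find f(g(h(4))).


h(4) = 20
g(20) = -62
f(-62) = -63

-63


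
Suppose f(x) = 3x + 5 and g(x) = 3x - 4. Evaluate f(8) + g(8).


f(8) = 29
g(8) = 20
Sum = 49

49


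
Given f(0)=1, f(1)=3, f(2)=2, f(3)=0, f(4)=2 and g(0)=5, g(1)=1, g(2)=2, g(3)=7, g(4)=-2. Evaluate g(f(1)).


f(1) = 3
g(3) = 7

7


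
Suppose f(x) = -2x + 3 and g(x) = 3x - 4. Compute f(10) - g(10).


f(10) = -17
g(10) = 26
Difference = -43

-43


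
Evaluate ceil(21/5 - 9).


21/5 = 4.2
4.2 - 9 = -4.8
ceil(-4.8) = -4

-4


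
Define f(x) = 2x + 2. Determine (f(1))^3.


f(1) = 4
(4)^3 = 64

64


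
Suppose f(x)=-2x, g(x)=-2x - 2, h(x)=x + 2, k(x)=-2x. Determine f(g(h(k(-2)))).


k(-2) = 4
h(4) = 6
g(6) = -14
f(-14) = 28

28


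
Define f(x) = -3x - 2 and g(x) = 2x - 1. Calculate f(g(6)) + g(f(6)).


f(g(6)) = -35
g(f(6)) = -41
Sum = -76

-76


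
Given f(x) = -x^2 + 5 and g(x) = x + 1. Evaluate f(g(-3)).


g(-3) = -2
f(-2) = (-1)*(-2)^2 + 5 = 1

1


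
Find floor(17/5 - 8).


17/5 = 3.4
3.4 - 8 = -4.6
floor(-4.6) = -5

-5


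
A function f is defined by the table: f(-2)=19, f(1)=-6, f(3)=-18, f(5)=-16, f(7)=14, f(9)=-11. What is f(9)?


-11


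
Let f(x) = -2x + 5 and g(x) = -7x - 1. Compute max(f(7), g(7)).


f(7) = -9
g(7) = -50
max = -9

-9


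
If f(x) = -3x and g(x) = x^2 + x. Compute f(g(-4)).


g(-4) = 12
f(12) = -36

-36


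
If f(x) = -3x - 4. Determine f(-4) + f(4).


-8


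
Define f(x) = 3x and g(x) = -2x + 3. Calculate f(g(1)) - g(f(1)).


f(g(1)) = 3
g(f(1)) = -3
Difference = 6

6


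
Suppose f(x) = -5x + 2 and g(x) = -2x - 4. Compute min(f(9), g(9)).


f(9) = -43
g(9) = -22
min = -43

-43


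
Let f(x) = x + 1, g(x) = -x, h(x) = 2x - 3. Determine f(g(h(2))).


h(2) = 1
g(1) = -1
f(-1) = 0

0


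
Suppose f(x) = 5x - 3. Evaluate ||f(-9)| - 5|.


f(-9) = -48
|-48| = 48
|48 - 5| = 43

43


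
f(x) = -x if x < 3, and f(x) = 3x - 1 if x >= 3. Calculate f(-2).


-2 satisfies x < 3
f(-2) = 2

2


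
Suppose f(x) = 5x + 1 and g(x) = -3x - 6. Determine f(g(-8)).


g(-8) = 18
f(18) = 91

91


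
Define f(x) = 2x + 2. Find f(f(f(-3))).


f(-3) = -4
f(-4) = -6
f(-6) = -10

-10


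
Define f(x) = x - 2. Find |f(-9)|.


f(-9) = -11
|-11| = 11

11


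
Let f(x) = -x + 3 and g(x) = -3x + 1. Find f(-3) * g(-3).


f(-3) = 6
g(-3) = 10
Product = 60

60


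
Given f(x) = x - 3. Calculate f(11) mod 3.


f(11) = 8
8 mod 3 = 2

2


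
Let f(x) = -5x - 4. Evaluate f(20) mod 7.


f(20) = -104
-104 mod 7 = 1

1


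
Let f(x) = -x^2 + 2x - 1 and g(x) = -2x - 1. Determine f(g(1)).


g(1) = -3
f(-3) = (-1)*(-3)^2 + 2*(-3) - 1 = -16

-16


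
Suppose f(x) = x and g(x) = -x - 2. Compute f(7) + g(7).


f(7) = 7
g(7) = -9
Sum = -2

-2


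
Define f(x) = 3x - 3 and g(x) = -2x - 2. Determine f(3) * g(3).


f(3) = 6
g(3) = -8
Product = -48

-48


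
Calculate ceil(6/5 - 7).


6/5 = 1.2
1.2 - 7 = -5.8
ceil(-5.8) = -5

-5


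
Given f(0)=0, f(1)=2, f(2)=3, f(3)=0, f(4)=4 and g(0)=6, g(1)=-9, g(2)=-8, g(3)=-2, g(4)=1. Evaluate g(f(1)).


f(1) = 2
g(2) = -8

-8


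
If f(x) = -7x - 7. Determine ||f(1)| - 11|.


3


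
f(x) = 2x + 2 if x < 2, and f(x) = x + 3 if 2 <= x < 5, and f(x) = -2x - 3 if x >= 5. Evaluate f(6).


6 satisfies x >= 5
f(6) = -15

-15


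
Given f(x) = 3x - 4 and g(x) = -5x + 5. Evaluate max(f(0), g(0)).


f(0) = -4
g(0) = 5
max = 5

5


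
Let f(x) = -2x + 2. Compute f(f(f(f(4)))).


54


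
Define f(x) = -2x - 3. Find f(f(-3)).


f(-3) = 3
f(3) = -9

-9


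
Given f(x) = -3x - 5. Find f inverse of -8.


1


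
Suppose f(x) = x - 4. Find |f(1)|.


f(1) = -3
|-3| = 3

3


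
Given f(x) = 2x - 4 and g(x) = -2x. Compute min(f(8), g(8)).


f(8) = 12
g(8) = -16
min = -16

-16


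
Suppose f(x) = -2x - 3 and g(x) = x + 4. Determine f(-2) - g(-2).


f(-2) = 1
g(-2) = 2
Difference = -1

-1


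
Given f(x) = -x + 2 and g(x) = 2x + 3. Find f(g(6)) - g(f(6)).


f(g(6)) = -13
g(f(6)) = -5
Difference = -8

-8


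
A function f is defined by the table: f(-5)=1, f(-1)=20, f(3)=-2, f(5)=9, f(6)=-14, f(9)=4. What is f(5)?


9


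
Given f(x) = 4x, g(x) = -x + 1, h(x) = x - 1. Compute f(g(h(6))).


h(6) = 5
g(5) = -4
f(-4) = -16

-16


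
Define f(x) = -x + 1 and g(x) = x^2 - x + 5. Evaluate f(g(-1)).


g(-1) = 7
f(7) = -6

-6


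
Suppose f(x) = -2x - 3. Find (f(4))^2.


121


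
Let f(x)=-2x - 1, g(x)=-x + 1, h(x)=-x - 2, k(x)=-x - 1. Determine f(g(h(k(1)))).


k(1) = -2
h(-2) = 0
g(0) = 1
f(1) = -3

-3


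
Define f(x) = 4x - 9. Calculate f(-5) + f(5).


f(-5) = -29
f(5) = 11
Sum = -18

-18


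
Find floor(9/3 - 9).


9/3 = 3
3 - 9 = -6
floor(-6) = -6

-6


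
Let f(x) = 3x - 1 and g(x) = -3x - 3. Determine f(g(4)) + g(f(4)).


f(g(4)) = -46
g(f(4)) = -36
Sum = -82

-82


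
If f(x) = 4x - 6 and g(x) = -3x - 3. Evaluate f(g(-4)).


30


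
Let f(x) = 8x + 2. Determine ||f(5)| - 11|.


f(5) = 42
|42| = 42
|42 - 11| = 31

31


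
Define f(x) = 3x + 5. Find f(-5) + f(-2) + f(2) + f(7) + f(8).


55


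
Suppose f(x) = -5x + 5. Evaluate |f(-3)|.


f(-3) = 20
|20| = 20

20


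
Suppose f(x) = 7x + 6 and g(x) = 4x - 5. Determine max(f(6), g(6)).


f(6) = 48
g(6) = 19
max = 48

48


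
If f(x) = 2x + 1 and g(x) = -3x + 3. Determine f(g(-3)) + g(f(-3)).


f(g(-3)) = 25
g(f(-3)) = 18
Sum = 43

43


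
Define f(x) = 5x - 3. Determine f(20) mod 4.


1


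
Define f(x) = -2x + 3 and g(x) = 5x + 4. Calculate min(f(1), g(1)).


f(1) = 1
g(1) = 9
min = 1

1


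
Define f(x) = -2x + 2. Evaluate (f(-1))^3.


f(-1) = 4
(4)^3 = 64

64


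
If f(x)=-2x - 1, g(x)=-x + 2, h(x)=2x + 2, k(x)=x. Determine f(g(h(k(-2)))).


-9


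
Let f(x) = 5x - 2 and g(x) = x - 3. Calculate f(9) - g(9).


f(9) = 43
g(9) = 6
Difference = 37

37


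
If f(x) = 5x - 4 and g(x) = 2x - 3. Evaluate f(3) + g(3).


f(3) = 11
g(3) = 3
Sum = 14

14


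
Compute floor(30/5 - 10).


30/5 = 6
6 - 10 = -4
floor(-4) = -4

-4


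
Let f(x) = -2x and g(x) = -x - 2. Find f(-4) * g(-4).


f(-4) = 8
g(-4) = 2
Product = 16

16


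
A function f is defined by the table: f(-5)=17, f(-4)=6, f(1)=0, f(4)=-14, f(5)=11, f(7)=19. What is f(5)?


Reading from the table at x = 5

11


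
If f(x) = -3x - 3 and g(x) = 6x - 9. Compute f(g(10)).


g(10) = 51
f(51) = -156

-156


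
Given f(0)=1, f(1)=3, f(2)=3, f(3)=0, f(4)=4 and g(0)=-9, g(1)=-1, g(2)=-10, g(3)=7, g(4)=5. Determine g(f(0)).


f(0) = 1
g(1) = -1

-1


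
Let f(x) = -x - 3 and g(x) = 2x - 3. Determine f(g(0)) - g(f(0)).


f(g(0)) = 0
g(f(0)) = -9
Difference = 9

9


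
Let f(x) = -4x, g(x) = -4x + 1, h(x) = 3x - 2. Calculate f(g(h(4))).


h(4) = 10
g(10) = -39
f(-39) = 156

156


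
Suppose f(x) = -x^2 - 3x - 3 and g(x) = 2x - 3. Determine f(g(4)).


g(4) = 5
f(5) = (-1)*(5)^2 - 3*(5) - 3 = -43

-43


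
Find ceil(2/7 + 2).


2/7 = 0.2857
0.2857 + 2 = 2.2857
ceil(2.2857) = 3

3


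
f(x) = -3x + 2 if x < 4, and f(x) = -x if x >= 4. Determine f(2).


2 satisfies x < 4
f(2) = -4

-4


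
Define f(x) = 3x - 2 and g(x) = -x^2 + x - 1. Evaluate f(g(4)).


g(4) = -13
f(-13) = -41

-41


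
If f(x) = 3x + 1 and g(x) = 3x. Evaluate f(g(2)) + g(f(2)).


f(g(2)) = 19
g(f(2)) = 21
Sum = 40

40


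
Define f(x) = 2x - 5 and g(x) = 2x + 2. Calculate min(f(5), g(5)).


f(5) = 5
g(5) = 12
min = 5

5


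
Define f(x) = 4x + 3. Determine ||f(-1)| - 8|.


f(-1) = -1
|-1| = 1
|1 - 8| = 7

7


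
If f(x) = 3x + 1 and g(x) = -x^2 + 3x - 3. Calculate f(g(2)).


g(2) = -1
f(-1) = -2

-2


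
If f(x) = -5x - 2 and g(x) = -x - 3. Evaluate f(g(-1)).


8


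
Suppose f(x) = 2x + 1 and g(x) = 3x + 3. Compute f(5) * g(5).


198


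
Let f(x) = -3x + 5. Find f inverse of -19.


Solve -3x + 5 = -19
x = (-19 - 5) / (-3) = 8

8


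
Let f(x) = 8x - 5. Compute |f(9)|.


f(9) = 67
|67| = 67

67


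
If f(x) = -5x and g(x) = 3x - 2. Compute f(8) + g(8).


f(8) = -40
g(8) = 22
Sum = -18

-18


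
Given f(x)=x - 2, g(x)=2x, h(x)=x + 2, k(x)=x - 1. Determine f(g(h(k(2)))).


k(2) = 1
h(1) = 3
g(3) = 6
f(6) = 4

4


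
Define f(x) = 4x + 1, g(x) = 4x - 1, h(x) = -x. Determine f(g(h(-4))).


h(-4) = 4
g(4) = 15
f(15) = 61

61


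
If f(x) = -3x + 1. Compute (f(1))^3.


-8


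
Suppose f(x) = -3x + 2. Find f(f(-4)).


f(-4) = 14
f(14) = -40

-40


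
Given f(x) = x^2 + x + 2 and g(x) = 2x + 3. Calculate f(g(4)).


g(4) = 11
f(11) = 1*(11)^2 + 1*(11) + 2 = 134

134


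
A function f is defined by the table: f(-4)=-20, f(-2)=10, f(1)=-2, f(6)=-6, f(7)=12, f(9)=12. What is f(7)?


Reading from the table at x = 7

12


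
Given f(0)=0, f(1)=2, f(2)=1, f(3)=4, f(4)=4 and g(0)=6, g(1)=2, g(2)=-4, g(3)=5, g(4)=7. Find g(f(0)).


f(0) = 0
g(0) = 6

6


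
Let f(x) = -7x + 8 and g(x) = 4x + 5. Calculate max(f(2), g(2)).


f(2) = -6
g(2) = 13
max = 13

13


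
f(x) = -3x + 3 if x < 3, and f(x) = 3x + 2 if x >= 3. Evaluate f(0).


0 satisfies x < 3
f(0) = 3

3


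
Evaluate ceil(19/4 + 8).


19/4 = 4.75
4.75 + 8 = 12.75
ceil(12.75) = 13

13


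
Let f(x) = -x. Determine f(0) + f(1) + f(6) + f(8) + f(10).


-25


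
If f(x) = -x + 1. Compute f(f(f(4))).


f(4) = -3
f(-3) = 4
f(4) = -3

-3


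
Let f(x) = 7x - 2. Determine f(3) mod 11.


f(3) = 19
19 mod 11 = 8

8


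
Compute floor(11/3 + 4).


11/3 = 3.6667
3.6667 + 4 = 7.6667
floor(7.6667) = 7

7


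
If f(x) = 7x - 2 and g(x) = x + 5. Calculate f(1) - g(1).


f(1) = 5
g(1) = 6
Difference = -1

-1


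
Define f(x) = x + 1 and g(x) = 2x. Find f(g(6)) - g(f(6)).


f(g(6)) = 13
g(f(6)) = 14
Difference = -1

-1


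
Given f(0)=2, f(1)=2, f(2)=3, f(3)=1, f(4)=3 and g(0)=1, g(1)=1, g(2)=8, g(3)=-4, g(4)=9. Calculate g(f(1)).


f(1) = 2
g(2) = 8

8


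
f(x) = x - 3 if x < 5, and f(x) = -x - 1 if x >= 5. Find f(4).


4 satisfies x < 5
f(4) = 1

1


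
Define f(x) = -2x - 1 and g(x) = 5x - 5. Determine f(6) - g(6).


f(6) = -13
g(6) = 25
Difference = -38

-38


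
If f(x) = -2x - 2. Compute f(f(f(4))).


f(4) = -10
f(-10) = 18
f(18) = -38

-38


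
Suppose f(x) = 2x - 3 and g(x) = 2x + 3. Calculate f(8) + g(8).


32


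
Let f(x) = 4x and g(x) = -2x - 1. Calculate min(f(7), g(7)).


-15


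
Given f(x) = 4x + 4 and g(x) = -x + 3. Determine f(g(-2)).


g(-2) = 5
f(5) = 24

24


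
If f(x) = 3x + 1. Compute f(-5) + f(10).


f(-5) = -14
f(10) = 31
Sum = 17

17


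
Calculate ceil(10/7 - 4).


10/7 = 1.4286
1.4286 - 4 = -2.5714
ceil(-2.5714) = -2

-2


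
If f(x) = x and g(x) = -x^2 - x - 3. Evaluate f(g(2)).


g(2) = -9
f(-9) = -9

-9


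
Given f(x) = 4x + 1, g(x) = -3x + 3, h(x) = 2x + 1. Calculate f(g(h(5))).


h(5) = 11
g(11) = -30
f(-30) = -119

-119


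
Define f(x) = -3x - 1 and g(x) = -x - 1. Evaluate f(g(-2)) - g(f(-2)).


f(g(-2)) = -4
g(f(-2)) = -6
Difference = 2

2


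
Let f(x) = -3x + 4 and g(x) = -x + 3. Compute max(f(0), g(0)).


f(0) = 4
g(0) = 3
max = 4

4


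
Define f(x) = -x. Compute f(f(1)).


f(1) = -1
f(-1) = 1

1


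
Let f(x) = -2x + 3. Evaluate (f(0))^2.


f(0) = 3
(3)^2 = 9

9


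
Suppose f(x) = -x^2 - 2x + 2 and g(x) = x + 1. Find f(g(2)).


g(2) = 3
f(3) = (-1)*(3)^2 - 2*(3) + 2 = -13

-13


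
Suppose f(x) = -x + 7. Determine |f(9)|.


f(9) = -2
|-2| = 2

2


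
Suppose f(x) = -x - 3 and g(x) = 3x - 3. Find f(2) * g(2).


f(2) = -5
g(2) = 3
Product = -15

-15


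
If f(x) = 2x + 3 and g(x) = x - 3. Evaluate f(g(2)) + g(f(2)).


f(g(2)) = 1
g(f(2)) = 4
Sum = 5

5


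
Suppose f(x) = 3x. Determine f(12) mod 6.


0


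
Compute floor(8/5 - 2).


8/5 = 1.6
1.6 - 2 = -0.4
floor(-0.4) = -1

-1


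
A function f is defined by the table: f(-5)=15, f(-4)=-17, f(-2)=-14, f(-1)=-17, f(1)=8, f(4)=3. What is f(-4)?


Reading from the table at x = -4

-17


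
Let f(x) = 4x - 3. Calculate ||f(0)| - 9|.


f(0) = -3
|-3| = 3
|3 - 9| = 6

6


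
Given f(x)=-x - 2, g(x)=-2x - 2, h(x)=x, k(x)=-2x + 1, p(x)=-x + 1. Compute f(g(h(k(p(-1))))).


p(-1) = 2
k(2) = -3
h(-3) = -3
g(-3) = 4
f(4) = -6

-6


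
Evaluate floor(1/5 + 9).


1/5 = 0.2
0.2 + 9 = 9.2
floor(9.2) = 9

9


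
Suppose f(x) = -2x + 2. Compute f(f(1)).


f(1) = 0
f(0) = 2

2


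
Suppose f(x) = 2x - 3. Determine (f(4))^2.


f(4) = 5
(5)^2 = 25

25


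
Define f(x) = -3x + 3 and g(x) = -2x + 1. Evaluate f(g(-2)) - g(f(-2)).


f(g(-2)) = -12
g(f(-2)) = -17
Difference = 5

5


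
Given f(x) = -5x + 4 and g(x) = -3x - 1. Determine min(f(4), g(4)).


f(4) = -16
g(4) = -13
min = -16

-16


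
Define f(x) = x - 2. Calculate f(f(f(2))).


-4


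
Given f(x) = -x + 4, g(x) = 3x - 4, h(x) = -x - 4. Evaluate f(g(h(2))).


h(2) = -6
g(-6) = -22
f(-22) = 26

26


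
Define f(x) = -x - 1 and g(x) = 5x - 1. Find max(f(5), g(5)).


f(5) = -6
g(5) = 24
max = 24

24


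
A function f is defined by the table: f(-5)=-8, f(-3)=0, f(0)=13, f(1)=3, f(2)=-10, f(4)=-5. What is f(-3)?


Reading from the table at x = -3

0


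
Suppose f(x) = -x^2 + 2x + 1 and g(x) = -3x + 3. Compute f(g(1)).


g(1) = 0
f(0) = (-1)*(0)^2 + 2*(0) + 1 = 1

1


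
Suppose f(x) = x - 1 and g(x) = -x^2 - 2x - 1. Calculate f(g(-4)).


g(-4) = -9
f(-9) = -10

-10


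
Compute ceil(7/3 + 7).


7/3 = 2.3333
2.3333 + 7 = 9.3333
ceil(9.3333) = 10

10


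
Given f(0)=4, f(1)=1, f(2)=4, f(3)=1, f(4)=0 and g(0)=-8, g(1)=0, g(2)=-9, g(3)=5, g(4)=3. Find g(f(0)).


f(0) = 4
g(4) = 3

3


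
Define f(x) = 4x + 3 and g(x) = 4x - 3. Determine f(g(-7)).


g(-7) = -31
f(-31) = -121

-121


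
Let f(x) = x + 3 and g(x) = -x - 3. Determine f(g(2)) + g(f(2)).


f(g(2)) = -2
g(f(2)) = -8
Sum = -10

-10


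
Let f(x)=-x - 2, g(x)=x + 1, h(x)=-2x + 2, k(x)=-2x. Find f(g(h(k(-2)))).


k(-2) = 4
h(4) = -6
g(-6) = -5
f(-5) = 3

3


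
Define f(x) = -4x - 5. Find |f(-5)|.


f(-5) = 15
|15| = 15

15


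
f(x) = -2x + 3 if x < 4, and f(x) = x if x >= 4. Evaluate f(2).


2 satisfies x < 4
f(2) = -1

-1


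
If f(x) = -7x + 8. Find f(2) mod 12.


6


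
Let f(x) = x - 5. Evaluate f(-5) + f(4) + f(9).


-7


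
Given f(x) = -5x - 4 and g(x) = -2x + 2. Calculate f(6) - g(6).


f(6) = -34
g(6) = -10
Difference = -24

-24


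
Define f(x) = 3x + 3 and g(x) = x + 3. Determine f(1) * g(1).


f(1) = 6
g(1) = 4
Product = 24

24


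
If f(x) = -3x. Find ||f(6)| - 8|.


f(6) = -18
|-18| = 18
|18 - 8| = 10

10


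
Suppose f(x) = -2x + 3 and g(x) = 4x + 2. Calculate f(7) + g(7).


f(7) = -11
g(7) = 30
Sum = 19

19


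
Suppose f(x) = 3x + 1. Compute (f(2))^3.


343


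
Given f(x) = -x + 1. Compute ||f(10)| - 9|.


f(10) = -9
|-9| = 9
|9 - 9| = 0

0


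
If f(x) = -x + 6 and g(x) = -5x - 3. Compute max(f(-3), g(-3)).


f(-3) = 9
g(-3) = 12
max = 12

12


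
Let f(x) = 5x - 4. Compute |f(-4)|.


f(-4) = -24
|-24| = 24

24


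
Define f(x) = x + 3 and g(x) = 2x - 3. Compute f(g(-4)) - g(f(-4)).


-3


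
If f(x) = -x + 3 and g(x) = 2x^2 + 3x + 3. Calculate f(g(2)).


g(2) = 17
f(17) = -14

-14


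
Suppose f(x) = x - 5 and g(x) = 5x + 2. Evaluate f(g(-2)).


g(-2) = -8
f(-8) = -13

-13


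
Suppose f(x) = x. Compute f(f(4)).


4


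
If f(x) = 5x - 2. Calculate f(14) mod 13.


f(14) = 68
68 mod 13 = 3

3


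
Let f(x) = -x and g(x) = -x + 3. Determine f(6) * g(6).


f(6) = -6
g(6) = -3
Product = 18

18


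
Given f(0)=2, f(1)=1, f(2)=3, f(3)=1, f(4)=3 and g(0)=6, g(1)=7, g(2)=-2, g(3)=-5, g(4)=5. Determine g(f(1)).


7


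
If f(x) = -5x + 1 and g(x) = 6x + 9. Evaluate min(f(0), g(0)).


f(0) = 1
g(0) = 9
min = 1

1


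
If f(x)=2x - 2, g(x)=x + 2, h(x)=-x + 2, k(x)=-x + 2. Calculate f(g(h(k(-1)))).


k(-1) = 3
h(3) = -1
g(-1) = 1
f(1) = 0

0


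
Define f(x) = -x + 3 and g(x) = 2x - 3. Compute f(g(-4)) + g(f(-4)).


f(g(-4)) = 14
g(f(-4)) = 11
Sum = 25

25


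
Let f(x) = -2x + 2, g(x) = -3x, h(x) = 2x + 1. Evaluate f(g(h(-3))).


h(-3) = -5
g(-5) = 15
f(15) = -28

-28


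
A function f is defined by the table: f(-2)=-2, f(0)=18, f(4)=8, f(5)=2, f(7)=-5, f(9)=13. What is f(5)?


2


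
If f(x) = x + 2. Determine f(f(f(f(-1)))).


f(-1) = 1
f(1) = 3
f(3) = 5
f(5) = 7

7


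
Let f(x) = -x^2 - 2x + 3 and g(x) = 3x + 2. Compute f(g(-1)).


4


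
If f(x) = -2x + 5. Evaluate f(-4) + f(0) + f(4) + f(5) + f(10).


-5


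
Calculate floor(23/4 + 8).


23/4 = 5.75
5.75 + 8 = 13.75
floor(13.75) = 13

13


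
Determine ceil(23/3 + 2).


23/3 = 7.6667
7.6667 + 2 = 9.6667
ceil(9.6667) = 10

10


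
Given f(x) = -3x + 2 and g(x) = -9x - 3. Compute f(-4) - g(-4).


f(-4) = 14
g(-4) = 33
Difference = -19

-19


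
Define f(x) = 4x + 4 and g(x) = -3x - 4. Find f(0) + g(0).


0


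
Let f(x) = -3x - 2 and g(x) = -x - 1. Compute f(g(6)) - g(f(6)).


f(g(6)) = 19
g(f(6)) = 19
Difference = 0

0


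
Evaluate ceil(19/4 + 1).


19/4 = 4.75
4.75 + 1 = 5.75
ceil(5.75) = 6

6


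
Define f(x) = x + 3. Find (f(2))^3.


f(2) = 5
(5)^3 = 125

125


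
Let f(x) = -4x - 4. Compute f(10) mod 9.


f(10) = -44
-44 mod 9 = 1

1


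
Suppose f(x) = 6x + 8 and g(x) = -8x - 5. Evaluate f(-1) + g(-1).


f(-1) = 2
g(-1) = 3
Sum = 5

5


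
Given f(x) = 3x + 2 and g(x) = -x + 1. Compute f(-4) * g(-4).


-50


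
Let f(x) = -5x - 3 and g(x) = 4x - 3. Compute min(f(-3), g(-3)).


-15


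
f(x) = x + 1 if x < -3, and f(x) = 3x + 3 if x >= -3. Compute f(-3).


-3 satisfies x >= -3
f(-3) = -6

-6


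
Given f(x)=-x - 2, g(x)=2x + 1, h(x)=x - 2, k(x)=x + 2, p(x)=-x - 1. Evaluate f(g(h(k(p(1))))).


p(1) = -2
k(-2) = 0
h(0) = -2
g(-2) = -3
f(-3) = 1

1


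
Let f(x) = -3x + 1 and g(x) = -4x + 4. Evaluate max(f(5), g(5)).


f(5) = -14
g(5) = -16
max = -14

-14


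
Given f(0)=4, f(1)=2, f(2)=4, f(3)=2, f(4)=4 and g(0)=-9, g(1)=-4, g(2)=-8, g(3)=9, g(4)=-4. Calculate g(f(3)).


f(3) = 2
g(2) = -8

-8


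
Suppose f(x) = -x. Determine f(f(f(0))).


f(0) = 0
f(0) = 0
f(0) = 0

0


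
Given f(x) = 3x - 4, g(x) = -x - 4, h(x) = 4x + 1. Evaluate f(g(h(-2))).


h(-2) = -7
g(-7) = 3
f(3) = 5

5


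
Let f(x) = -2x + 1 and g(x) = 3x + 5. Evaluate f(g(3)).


g(3) = 14
f(14) = -27

-27


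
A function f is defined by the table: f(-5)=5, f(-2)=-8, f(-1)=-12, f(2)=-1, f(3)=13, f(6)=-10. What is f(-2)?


Reading from the table at x = -2

-8


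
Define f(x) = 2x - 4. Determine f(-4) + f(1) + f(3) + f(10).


f(-4) = -12
f(1) = -2
f(3) = 2
f(10) = 16
Sum = 4

4


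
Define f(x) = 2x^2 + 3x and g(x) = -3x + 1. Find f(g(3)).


g(3) = -8
f(-8) = 2*(-8)^2 + 3*(-8) = 104

104


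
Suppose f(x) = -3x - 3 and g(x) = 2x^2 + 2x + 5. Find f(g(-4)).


g(-4) = 29
f(29) = -90

-90


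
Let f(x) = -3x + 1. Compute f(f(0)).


f(0) = 1
f(1) = -2

-2


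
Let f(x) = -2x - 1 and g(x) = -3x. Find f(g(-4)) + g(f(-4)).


f(g(-4)) = -25
g(f(-4)) = -21
Sum = -46

-46


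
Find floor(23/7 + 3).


23/7 = 3.2857
3.2857 + 3 = 6.2857
floor(6.2857) = 6

6


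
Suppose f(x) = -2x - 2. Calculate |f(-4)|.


6


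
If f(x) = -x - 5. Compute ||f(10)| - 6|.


f(10) = -15
|-15| = 15
|15 - 6| = 9

9


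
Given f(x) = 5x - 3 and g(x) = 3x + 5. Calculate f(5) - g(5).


2


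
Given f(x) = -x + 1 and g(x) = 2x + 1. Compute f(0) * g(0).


f(0) = 1
g(0) = 1
Product = 1

1


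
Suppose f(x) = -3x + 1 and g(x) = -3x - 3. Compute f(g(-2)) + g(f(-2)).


f(g(-2)) = -8
g(f(-2)) = -24
Sum = -32

-32


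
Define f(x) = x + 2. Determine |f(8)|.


10


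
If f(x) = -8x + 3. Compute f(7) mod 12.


f(7) = -53
-53 mod 12 = 7

7


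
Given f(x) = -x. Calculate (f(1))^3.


f(1) = -1
(-1)^3 = -1

-1


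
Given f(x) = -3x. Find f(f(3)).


f(3) = -9
f(-9) = 27

27


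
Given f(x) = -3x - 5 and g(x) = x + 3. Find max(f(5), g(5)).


f(5) = -20
g(5) = 8
max = 8

8


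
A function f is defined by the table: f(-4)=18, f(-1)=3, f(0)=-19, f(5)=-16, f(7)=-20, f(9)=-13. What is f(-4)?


Reading from the table at x = -4

18


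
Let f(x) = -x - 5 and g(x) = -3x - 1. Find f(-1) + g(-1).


-2


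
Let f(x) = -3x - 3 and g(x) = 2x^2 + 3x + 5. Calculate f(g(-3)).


g(-3) = 14
f(14) = -45

-45


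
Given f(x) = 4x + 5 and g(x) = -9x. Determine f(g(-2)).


g(-2) = 18
f(18) = 77

77


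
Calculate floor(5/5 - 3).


5/5 = 1
1 - 3 = -2
floor(-2) = -2

-2


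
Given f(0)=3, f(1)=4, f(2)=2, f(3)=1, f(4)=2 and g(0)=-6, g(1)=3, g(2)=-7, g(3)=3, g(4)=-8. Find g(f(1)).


-8


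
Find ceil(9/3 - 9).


9/3 = 3
3 - 9 = -6
ceil(-6) = -6

-6


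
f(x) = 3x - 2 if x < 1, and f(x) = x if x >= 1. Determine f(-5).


-5 satisfies x < 1
f(-5) = -17

-17


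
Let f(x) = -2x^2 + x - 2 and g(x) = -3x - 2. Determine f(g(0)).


g(0) = -2
f(-2) = (-2)*(-2)^2 + 1*(-2) - 2 = -12

-12


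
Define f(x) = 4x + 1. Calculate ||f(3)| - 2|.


f(3) = 13
|13| = 13
|13 - 2| = 11

11


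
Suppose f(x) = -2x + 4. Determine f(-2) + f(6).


f(-2) = 8
f(6) = -8
Sum = 0

0


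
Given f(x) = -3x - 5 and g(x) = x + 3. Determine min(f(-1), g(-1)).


f(-1) = -2
g(-1) = 2
min = -2

-2


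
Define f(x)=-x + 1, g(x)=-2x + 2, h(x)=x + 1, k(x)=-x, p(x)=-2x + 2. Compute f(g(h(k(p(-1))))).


p(-1) = 4
k(4) = -4
h(-4) = -3
g(-3) = 8
f(8) = -7

-7


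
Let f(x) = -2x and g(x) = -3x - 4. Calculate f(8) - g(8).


12


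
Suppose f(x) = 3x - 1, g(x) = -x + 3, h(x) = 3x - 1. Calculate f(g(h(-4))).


h(-4) = -13
g(-13) = 16
f(16) = 47

47


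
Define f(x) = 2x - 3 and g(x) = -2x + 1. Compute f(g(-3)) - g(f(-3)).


-8


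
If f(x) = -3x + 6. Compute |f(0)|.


f(0) = 6
|6| = 6

6


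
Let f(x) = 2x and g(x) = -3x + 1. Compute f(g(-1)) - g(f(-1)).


f(g(-1)) = 8
g(f(-1)) = 7
Difference = 1

1


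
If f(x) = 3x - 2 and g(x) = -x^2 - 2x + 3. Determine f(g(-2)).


7


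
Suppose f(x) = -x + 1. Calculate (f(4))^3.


f(4) = -3
(-3)^3 = -27

-27


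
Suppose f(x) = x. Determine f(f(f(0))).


f(0) = 0
f(0) = 0
f(0) = 0

0


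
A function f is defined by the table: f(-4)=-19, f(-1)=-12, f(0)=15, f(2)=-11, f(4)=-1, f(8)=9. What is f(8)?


9


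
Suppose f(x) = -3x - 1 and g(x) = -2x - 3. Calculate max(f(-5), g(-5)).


f(-5) = 14
g(-5) = 7
max = 14

14


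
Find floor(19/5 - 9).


19/5 = 3.8
3.8 - 9 = -5.2
floor(-5.2) = -6

-6


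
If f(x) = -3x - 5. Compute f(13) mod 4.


f(13) = -44
-44 mod 4 = 0

0


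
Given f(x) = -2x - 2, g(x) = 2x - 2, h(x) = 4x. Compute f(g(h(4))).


-62


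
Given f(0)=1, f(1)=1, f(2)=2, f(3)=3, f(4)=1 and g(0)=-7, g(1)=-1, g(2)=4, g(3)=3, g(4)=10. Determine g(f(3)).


f(3) = 3
g(3) = 3

3


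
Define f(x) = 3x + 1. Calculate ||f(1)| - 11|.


f(1) = 4
|4| = 4
|4 - 11| = 7

7


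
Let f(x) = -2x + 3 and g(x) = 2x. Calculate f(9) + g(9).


f(9) = -15
g(9) = 18
Sum = 3

3


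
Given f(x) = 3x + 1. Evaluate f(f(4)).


f(4) = 13
f(13) = 40

40


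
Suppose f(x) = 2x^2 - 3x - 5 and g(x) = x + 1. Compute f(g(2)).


g(2) = 3
f(3) = 2*(3)^2 - 3*(3) - 5 = 4

4


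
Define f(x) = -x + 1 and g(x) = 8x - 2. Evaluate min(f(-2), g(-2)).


f(-2) = 3
g(-2) = -18
min = -18

-18


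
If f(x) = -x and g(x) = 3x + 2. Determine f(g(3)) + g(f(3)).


f(g(3)) = -11
g(f(3)) = -7
Sum = -18

-18


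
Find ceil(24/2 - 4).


24/2 = 12
12 - 4 = 8
ceil(8) = 8

8


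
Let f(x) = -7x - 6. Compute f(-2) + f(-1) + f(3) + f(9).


f(-2) = 8
f(-1) = 1
f(3) = -27
f(9) = -69
Sum = -87

-87


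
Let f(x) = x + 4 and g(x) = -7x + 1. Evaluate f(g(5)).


g(5) = -34
f(-34) = -30

-30


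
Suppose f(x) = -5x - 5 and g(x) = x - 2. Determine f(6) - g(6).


f(6) = -35
g(6) = 4
Difference = -39

-39


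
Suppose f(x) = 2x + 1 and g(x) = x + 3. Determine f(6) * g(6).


f(6) = 13
g(6) = 9
Product = 117

117


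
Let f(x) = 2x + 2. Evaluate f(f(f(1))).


22


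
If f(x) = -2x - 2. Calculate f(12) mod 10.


f(12) = -26
-26 mod 10 = 4

4


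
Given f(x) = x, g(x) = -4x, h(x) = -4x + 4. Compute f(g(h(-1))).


h(-1) = 8
g(8) = -32
f(-32) = -32

-32


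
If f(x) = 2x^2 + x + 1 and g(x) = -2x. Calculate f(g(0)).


g(0) = 0
f(0) = 2*(0)^2 + 1*(0) + 1 = 1

1


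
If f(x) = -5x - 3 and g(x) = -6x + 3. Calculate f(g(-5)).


g(-5) = 33
f(33) = -168

-168


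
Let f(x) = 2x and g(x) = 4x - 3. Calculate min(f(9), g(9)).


f(9) = 18
g(9) = 33
min = 18

18


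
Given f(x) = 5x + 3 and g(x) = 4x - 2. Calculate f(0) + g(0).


f(0) = 3
g(0) = -2
Sum = 1

1


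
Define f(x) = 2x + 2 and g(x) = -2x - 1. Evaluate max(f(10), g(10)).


f(10) = 22
g(10) = -21
max = 22

22


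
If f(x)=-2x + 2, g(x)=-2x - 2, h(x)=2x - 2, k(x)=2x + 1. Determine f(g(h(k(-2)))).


k(-2) = -3
h(-3) = -8
g(-8) = 14
f(14) = -26

-26


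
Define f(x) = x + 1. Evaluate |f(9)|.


f(9) = 10
|10| = 10

10


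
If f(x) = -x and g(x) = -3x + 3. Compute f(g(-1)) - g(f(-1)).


f(g(-1)) = -6
g(f(-1)) = 0
Difference = -6

-6
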